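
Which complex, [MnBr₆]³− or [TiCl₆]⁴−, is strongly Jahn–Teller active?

[MnBr₆]³−: Summing ligand charges against the −3 overall charge gives an oxidation state of +3 for manganese. Mn sits in group 7, so the d-electron count is 7 − 3 = 4. Bromide is a weak-field ligand for a first-row metal, so the complex is high-spin. The t₂g³e_g¹ (high-spin) configuration has an unevenly filled e_g set; the Jahn–Teller theorem predicts a tetragonal distortion (typically axial elongation) to lift the degeneracy.
[TiCl₆]⁴−: Summing ligand charges against the −4 overall charge gives an oxidation state of +2 for titanium. Titanium is a group-4 element; Ti(II) is therefore d². The d² configuration leaves the e_g set evenly filled (or empty) — no strong Jahn–Teller driving force.

[MnBr₆]³−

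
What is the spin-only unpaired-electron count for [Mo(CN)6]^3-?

3 unpaired electrons

Each cyanide is −1; balancing the −3 overall charge requires Mo(III).
Group 6 minus oxidation state 3 gives a d³ configuration.
In an octahedral field the d³ configuration is t₂g³e_g⁰ (only one arrangement possible), giving 3 unpaired electrons.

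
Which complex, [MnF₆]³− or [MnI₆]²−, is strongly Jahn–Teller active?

[MnF₆]³−

[MnF₆]³−: Each fluoride is −1; balancing the −3 overall charge requires Mn(III). Manganese is a group-7 element; Mn(III) is therefore d⁴. Fluoride is a weak-field ligand for a first-row metal, so the complex is high-spin. The t₂g³e_g¹ (high-spin) configuration has an unevenly filled e_g set; the Jahn–Teller theorem predicts a tetragonal distortion (typically axial elongation) to lift the degeneracy.
[MnI₆]²−: Summing ligand charges against the −2 overall charge gives an oxidation state of +4 for manganese. Mn sits in group 7, so the d-electron count is 7 − 4 = 3. The d³ configuration leaves the e_g set evenly filled (or empty) — no strong Jahn–Teller driving force.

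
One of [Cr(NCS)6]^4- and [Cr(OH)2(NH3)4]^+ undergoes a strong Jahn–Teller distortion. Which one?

[Cr(NCS)6]^4-

[Cr(NCS)6]^4-: Summing ligand charges against the −4 overall charge gives an oxidation state of +2 for chromium. Chromium is a group-6 element; Cr(II) is therefore d⁴. Isothiocyanate is a weak-field ligand for a first-row metal, so the complex is high-spin. The t₂g³e_g¹ (high-spin) configuration has an unevenly filled e_g set; the Jahn–Teller theorem predicts a tetragonal distortion (typically axial elongation) to lift the degeneracy.
[Cr(OH)2(NH3)4]^+: Ligand charges: each hydroxide is −1; ammonia is neutral. With an overall charge of +1 the chromium centre must be in the +3 oxidation state. Group 6 minus oxidation state 3 gives a d³ configuration. The d³ configuration leaves the e_g set evenly filled (or empty) — no strong Jahn–Teller driving force.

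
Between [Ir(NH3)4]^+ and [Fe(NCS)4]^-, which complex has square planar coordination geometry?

For [Ir(NH3)4]^+: Summing ligand charges against the +1 overall charge gives an oxidation state of +1 for iridium. Group 9 minus oxidation state 1 gives a d⁸ configuration. A 5d d⁸ ion has a large crystal-field splitting; square planar leaves the high-energy d_{x²−y²} orbital empty and maximises CFSE. → square planar.
For [Fe(NCS)4]^-: Ligand charges: each isothiocyanate is −1. With an overall charge of −1 the iron centre must be in the +3 oxidation state. Fe sits in group 8, so the d-electron count is 8 − 3 = 5. A high-spin d⁵ ion has zero CFSE in either geometry, so four ligands adopt the sterically favoured tetrahedral geometry. → tetrahedral.

[Ir(NH3)4]^+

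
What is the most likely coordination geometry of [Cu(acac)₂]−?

tetrahedral

Ligand charges: each acetylacetonate is −1. With an overall charge of −1 the copper centre must be in the +1 oxidation state.
Copper is a group-11 element; Cu(I) is therefore d¹⁰.
Counting donor atoms: 2×acetylacetonate (bidentate) → 4 donors. Coordination number = 4.
A d¹⁰ ion has no crystal-field stabilisation preference between square planar and tetrahedral, so four ligands adopt the sterically favoured tetrahedral geometry.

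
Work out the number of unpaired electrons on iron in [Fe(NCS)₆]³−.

5

Ligand charges: each isothiocyanate is −1. With an overall charge of −3 the iron centre must be in the +3 oxidation state.
Fe sits in group 8, so the d-electron count is 8 − 3 = 5.
The spin state decides the count: Isothiocyanate is a weak-field ligand for a first-row metal, so the complex is high-spin.
An octahedral high-spin d⁵ ion is t₂g³e_g², giving 5 unpaired electrons.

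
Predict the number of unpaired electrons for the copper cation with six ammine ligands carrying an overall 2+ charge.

Summing ligand charges against the +2 overall charge gives an oxidation state of +2 for copper.
Group 11 minus oxidation state 2 gives a d⁹ configuration.
In an octahedral field the d⁹ configuration is t₂g⁶e_g³ (only one arrangement possible), giving 1 unpaired electron.

1 unpaired electron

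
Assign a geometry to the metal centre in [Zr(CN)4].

Ligand charges: each cyanide is −1. With an overall charge of 0 the zirconium centre must be in the +4 oxidation state.
Zirconium is a group-4 element; Zr(IV) is therefore d⁰.
With 4 monodentate ligands the coordination number is 4.
A d⁰ ion has no crystal-field stabilisation preference between square planar and tetrahedral, so four ligands adopt the sterically favoured tetrahedral geometry.

tetrahedral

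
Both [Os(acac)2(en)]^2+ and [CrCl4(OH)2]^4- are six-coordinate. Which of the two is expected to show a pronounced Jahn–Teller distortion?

[CrCl4(OH)2]^4-

[Os(acac)2(en)]^2+: Ligand charges: each acetylacetonate is −1; ethylenediamine is neutral. With an overall charge of +2 the osmium centre must be in the +4 oxidation state. Os sits in group 8, so the d-electron count is 8 − 4 = 4. A 5d ion has a large Δₒ and is invariably low-spin. The d⁴ configuration leaves the e_g set evenly filled (or empty) — no strong Jahn–Teller driving force.
[CrCl4(OH)2]^4-: Summing ligand charges against the −4 overall charge gives an oxidation state of +2 for chromium. Cr sits in group 6, so the d-electron count is 6 − 2 = 4. Chloride and hydroxide are weak-field ligands for a first-row metal, so the complex is high-spin. The t₂g³e_g¹ (high-spin) configuration has an unevenly filled e_g set; the Jahn–Teller theorem predicts a tetragonal distortion (typically axial elongation) to lift the degeneracy.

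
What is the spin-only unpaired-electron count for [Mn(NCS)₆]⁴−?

Ligand charges: each isothiocyanate is −1. With an overall charge of −4 the manganese centre must be in the +2 oxidation state.
Manganese is a group-7 element; Mn(II) is therefore d⁵.
The spin state decides the count: Isothiocyanate is a weak-field ligand for a first-row metal, so the complex is high-spin.
An octahedral high-spin d⁵ ion is t₂g³e_g², giving 5 unpaired electrons.

5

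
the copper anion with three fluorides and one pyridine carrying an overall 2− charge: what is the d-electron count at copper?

Each fluoride is −1; pyridine is neutral; balancing the −2 overall charge requires Cu(I).
Copper is a group-11 element; Cu(I) is therefore d¹⁰.

d10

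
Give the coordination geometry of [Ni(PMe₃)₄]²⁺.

square planar

Trimethylphosphine is neutral; balancing the +2 overall charge requires Ni(II).
Nickel is a group-10 element; Ni(II) is therefore d⁸.
With 4 monodentate ligands the coordination number is 4.
Trimethylphosphine is a strong-field ligand (high in the spectrochemical series).
A 3d d⁸ ion with strong-field ligands gains enough CFSE to favour square planar over tetrahedral.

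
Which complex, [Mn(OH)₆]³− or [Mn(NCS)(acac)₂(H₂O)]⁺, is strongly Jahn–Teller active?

[Mn(OH)₆]³−

[Mn(OH)₆]³−: Summing ligand charges against the −3 overall charge gives an oxidation state of +3 for manganese. Manganese is a group-7 element; Mn(III) is therefore d⁴. Hydroxide is a weak-field ligand for a first-row metal, so the complex is high-spin. The t₂g³e_g¹ (high-spin) configuration has an unevenly filled e_g set; the Jahn–Teller theorem predicts a tetragonal distortion (typically axial elongation) to lift the degeneracy.
[Mn(NCS)(acac)₂(H₂O)]⁺: Each isothiocyanate is −1; each acetylacetonate is −1; water is neutral; balancing the +1 overall charge requires Mn(IV). Manganese is a group-7 element; Mn(IV) is therefore d³. The d³ configuration leaves the e_g set evenly filled (or empty) — no strong Jahn–Teller driving force.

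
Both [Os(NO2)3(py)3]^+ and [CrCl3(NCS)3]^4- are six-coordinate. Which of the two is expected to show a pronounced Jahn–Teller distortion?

[CrCl3(NCS)3]^4-

[Os(NO2)3(py)3]^+: Summing ligand charges against the +1 overall charge gives an oxidation state of +4 for osmium. Os sits in group 8, so the d-electron count is 8 − 4 = 4. A 5d ion has a large Δₒ and is invariably low-spin. The d⁴ configuration leaves the e_g set evenly filled (or empty) — no strong Jahn–Teller driving force.
[CrCl3(NCS)3]^4-: Ligand charges: each chloride is −1; each isothiocyanate is −1. With an overall charge of −4 the chromium centre must be in the +2 oxidation state. Chromium is a group-6 element; Cr(II) is therefore d⁴. Chloride and isothiocyanate are weak-field ligands for a first-row metal, so the complex is high-spin. The t₂g³e_g¹ (high-spin) configuration has an unevenly filled e_g set; the Jahn–Teller theorem predicts a tetragonal distortion (typically axial elongation) to lift the degeneracy.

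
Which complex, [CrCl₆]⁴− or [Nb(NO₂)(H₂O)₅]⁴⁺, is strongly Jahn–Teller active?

[CrCl₆]⁴−: Each chloride is −1; balancing the −4 overall charge requires Cr(II). Group 6 minus oxidation state 2 gives a d⁴ configuration. Chloride is a weak-field ligand for a first-row metal, so the complex is high-spin. The t₂g³e_g¹ (high-spin) configuration has an unevenly filled e_g set; the Jahn–Teller theorem predicts a tetragonal distortion (typically axial elongation) to lift the degeneracy.
[Nb(NO₂)(H₂O)₅]⁴⁺: Summing ligand charges against the +4 overall charge gives an oxidation state of +5 for niobium. Niobium is a group-5 element; Nb(V) is therefore d⁰. The d⁰ configuration leaves the e_g set evenly filled (or empty) — no strong Jahn–Teller driving force.

[CrCl₆]⁴−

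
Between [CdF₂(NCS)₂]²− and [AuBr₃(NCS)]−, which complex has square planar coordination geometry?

[AuBr₃(NCS)]−

For [CdF₂(NCS)₂]²−: Each fluoride is −1; each isothiocyanate is −1; balancing the −2 overall charge requires Cd(II). Cadmium is a group-12 element; Cd(II) is therefore d¹⁰. A d¹⁰ ion has no crystal-field stabilisation preference between square planar and tetrahedral, so four ligands adopt the sterically favoured tetrahedral geometry. → tetrahedral.
For [AuBr₃(NCS)]−: Each bromide is −1; each isothiocyanate is −1; balancing the −1 overall charge requires Au(III). Gold is a group-11 element; Au(III) is therefore d⁸. A 5d d⁸ ion has a large crystal-field splitting; square planar leaves the high-energy d_{x²−y²} orbital empty and maximises CFSE. → square planar.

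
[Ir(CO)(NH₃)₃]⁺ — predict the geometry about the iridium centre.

square planar

Summing ligand charges against the +1 overall charge gives an oxidation state of +1 for iridium.
Ir sits in group 9, so the d-electron count is 9 − 1 = 8.
Coordination number: 4.
A 5d d⁸ ion has a large crystal-field splitting; square planar leaves the high-energy d_{x²−y²} orbital empty and maximises CFSE.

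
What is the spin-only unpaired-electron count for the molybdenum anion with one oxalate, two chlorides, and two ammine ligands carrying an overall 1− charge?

Ligand charges: each oxalate is −2; each chloride is −1; ammonia is neutral. With an overall charge of −1 the molybdenum centre must be in the +3 oxidation state.
Group 6 minus oxidation state 3 gives a d³ configuration.
Counting donor atoms: 1×oxalate (bidentate) → 2 donors; 2×chloride (monodentate) → 2 donors; 2×ammonia (monodentate) → 2 donors. Coordination number = 6.
In an octahedral field the d³ configuration is t₂g³e_g⁰ (only one arrangement possible), giving 3 unpaired electrons.

3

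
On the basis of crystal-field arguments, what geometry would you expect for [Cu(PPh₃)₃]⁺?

trigonal planar

Ligand charges: triphenylphosphine is neutral. With an overall charge of +1 the copper centre must be in the +1 oxidation state.
Cu sits in group 11, so the d-electron count is 11 − 1 = 10.
With 3 monodentate ligands the coordination number is 3.
Three ligands around a d¹⁰ centre minimise repulsion in a trigonal-planar arrangement.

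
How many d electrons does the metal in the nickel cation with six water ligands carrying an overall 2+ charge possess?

Summing ligand charges against the +2 overall charge gives an oxidation state of +2 for nickel.
Nickel is a group-10 element; Ni(II) is therefore d⁸.

d⁸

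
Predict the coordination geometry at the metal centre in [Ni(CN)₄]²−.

square planar

Summing ligand charges against the −2 overall charge gives an oxidation state of +2 for nickel.
Ni sits in group 10, so the d-electron count is 10 − 2 = 8.
Coordination number: 4.
Cyanide is a strong-field ligand (high in the spectrochemical series).
A 3d d⁸ ion with strong-field ligands gains enough CFSE to favour square planar over tetrahedral.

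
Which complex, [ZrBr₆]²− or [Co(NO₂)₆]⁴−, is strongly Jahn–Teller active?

[ZrBr₆]²−: Ligand charges: each bromide is −1. With an overall charge of −2 the zirconium centre must be in the +4 oxidation state. Group 4 minus oxidation state 4 gives a d⁰ configuration. The d⁰ configuration leaves the e_g set evenly filled (or empty) — no strong Jahn–Teller driving force.
[Co(NO₂)₆]⁴−: Summing ligand charges against the −4 overall charge gives an oxidation state of +2 for cobalt. Cobalt is a group-9 element; Co(II) is therefore d⁷. Nitro (N-bound nitrite) is a strong-field ligand (high in the spectrochemical series) for a first-row metal, so the complex is low-spin. The t₂g⁶e_g¹ (low-spin) configuration has an unevenly filled e_g set; the Jahn–Teller theorem predicts a tetragonal distortion (typically axial elongation) to lift the degeneracy.

[Co(NO₂)₆]⁴−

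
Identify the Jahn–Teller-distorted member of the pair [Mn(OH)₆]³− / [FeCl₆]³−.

[Mn(OH)₆]³−: Ligand charges: each hydroxide is −1. With an overall charge of −3 the manganese centre must be in the +3 oxidation state. Mn sits in group 7, so the d-electron count is 7 − 3 = 4. Hydroxide is a weak-field ligand for a first-row metal, so the complex is high-spin. The t₂g³e_g¹ (high-spin) configuration has an unevenly filled e_g set; the Jahn–Teller theorem predicts a tetragonal distortion (typically axial elongation) to lift the degeneracy.
[FeCl₆]³−: Each chloride is −1; balancing the −3 overall charge requires Fe(III). Iron is a group-8 element; Fe(III) is therefore d⁵. Chloride is a weak-field ligand for a first-row metal, so the complex is high-spin. The d⁵ configuration leaves the e_g set evenly filled (or empty) — no strong Jahn–Teller driving force.

[Mn(OH)₆]³−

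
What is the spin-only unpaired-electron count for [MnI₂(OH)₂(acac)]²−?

4

Ligand charges: each iodide is −1; each hydroxide is −1; each acetylacetonate is −1. With an overall charge of −2 the manganese centre must be in the +3 oxidation state.
Manganese is a group-7 element; Mn(III) is therefore d⁴.
Counting donor atoms: 2×iodide (monodentate) → 2 donors; 2×hydroxide (monodentate) → 2 donors; 1×acetylacetonate (bidentate) → 2 donors. Coordination number = 6.
The spin state decides the count: Acetylacetonate, hydroxide, and iodide are weak-field ligands for a first-row metal, so the complex is high-spin.
An octahedral high-spin d⁴ ion is t₂g³e_g¹, giving 4 unpaired electrons.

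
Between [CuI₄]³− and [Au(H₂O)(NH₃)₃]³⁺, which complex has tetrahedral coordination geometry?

For [CuI₄]³−: Summing ligand charges against the −3 overall charge gives an oxidation state of +1 for copper. Copper is a group-11 element; Cu(I) is therefore d¹⁰. A d¹⁰ ion has no crystal-field stabilisation preference between square planar and tetrahedral, so four ligands adopt the sterically favoured tetrahedral geometry. → tetrahedral.
For [Au(H₂O)(NH₃)₃]³⁺: Water is neutral; ammonia is neutral; balancing the +3 overall charge requires Au(III). Group 11 minus oxidation state 3 gives a d⁸ configuration. A 5d d⁸ ion has a large crystal-field splitting; square planar leaves the high-energy d_{x²−y²} orbital empty and maximises CFSE. → square planar.

[CuI₄]³−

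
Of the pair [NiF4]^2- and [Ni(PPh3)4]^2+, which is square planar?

[Ni(PPh3)4]^2+

For [NiF4]^2-: Summing ligand charges against the −2 overall charge gives an oxidation state of +2 for nickel. Ni sits in group 10, so the d-electron count is 10 − 2 = 8. Fluoride is a weak-field ligand. With weak-field ligands the CFSE gain from square planar is small, so a 3d d⁸ ion takes the sterically preferred tetrahedral geometry. → tetrahedral.
For [Ni(PPh3)4]^2+: Ligand charges: triphenylphosphine is neutral. With an overall charge of +2 the nickel centre must be in the +2 oxidation state. Ni sits in group 10, so the d-electron count is 10 − 2 = 8. Triphenylphosphine is a strong-field ligand (high in the spectrochemical series). A 3d d⁸ ion with strong-field ligands gains enough CFSE to favour square planar over tetrahedral. → square planar.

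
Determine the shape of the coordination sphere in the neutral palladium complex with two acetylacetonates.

Each acetylacetonate is −1; balancing the 0 overall charge requires Pd(II).
Palladium is a group-10 element; Pd(II) is therefore d⁸.
Counting donor atoms: 2×acetylacetonate (bidentate) → 4 donors. Coordination number = 4.
A 4d d⁸ ion has a large crystal-field splitting; square planar leaves the high-energy d_{x²−y²} orbital empty and maximises CFSE.

square planar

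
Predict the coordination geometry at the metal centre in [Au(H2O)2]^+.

Water is neutral; balancing the +1 overall charge requires Au(I).
Gold is a group-11 element; Au(I) is therefore d¹⁰.
With 2 monodentate ligands the coordination number is 2.
A d¹⁰ ion with only two ligands adopts a linear arrangement (sp hybridisation; no CFSE preference).

linear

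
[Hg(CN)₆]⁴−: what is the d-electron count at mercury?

d10

Summing ligand charges against the −4 overall charge gives an oxidation state of +2 for mercury.
Mercury is a group-12 element; Hg(II) is therefore d¹⁰.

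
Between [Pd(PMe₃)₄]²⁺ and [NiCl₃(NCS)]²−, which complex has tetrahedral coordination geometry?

For [Pd(PMe₃)₄]²⁺: Trimethylphosphine is neutral; balancing the +2 overall charge requires Pd(II). Group 10 minus oxidation state 2 gives a d⁸ configuration. A 4d d⁸ ion has a large crystal-field splitting; square planar leaves the high-energy d_{x²−y²} orbital empty and maximises CFSE. → square planar.
For [NiCl₃(NCS)]²−: Summing ligand charges against the −2 overall charge gives an oxidation state of +2 for nickel. Nickel is a group-10 element; Ni(II) is therefore d⁸. Chloride and isothiocyanate are weak-field ligands. With weak-field ligands the CFSE gain from square planar is small, so a 3d d⁸ ion takes the sterically preferred tetrahedral geometry. → tetrahedral.

[NiCl₃(NCS)]²−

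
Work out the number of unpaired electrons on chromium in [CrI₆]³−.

3 unpaired electrons

Each iodide is −1; balancing the −3 overall charge requires Cr(III).
Chromium is a group-6 element; Cr(III) is therefore d³.
In an octahedral field the d³ configuration is t₂g³e_g⁰ (only one arrangement possible), giving 3 unpaired electrons.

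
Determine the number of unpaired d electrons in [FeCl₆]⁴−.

4

Ligand charges: each chloride is −1. With an overall charge of −4 the iron centre must be in the +2 oxidation state.
Fe sits in group 8, so the d-electron count is 8 − 2 = 6.
The spin state decides the count: Chloride is a weak-field ligand for a first-row metal, so the complex is high-spin.
An octahedral high-spin d⁶ ion is t₂g⁴e_g², giving 4 unpaired electrons.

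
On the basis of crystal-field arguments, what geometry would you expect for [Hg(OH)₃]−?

Ligand charges: each hydroxide is −1. With an overall charge of −1 the mercury centre must be in the +2 oxidation state.
Hg sits in group 12, so the d-electron count is 12 − 2 = 10.
Coordination number: 3.
Three ligands around a d¹⁰ centre minimise repulsion in a trigonal-planar arrangement.

trigonal planar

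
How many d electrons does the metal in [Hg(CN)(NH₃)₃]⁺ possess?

d¹⁰

Ligand charges: each cyanide is −1; ammonia is neutral. With an overall charge of +1 the mercury centre must be in the +2 oxidation state.
Hg sits in group 12, so the d-electron count is 12 − 2 = 10.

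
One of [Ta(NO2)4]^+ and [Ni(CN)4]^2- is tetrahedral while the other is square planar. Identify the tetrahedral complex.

[Ta(NO2)4]^+

For [Ta(NO2)4]^+: Each nitro (N-bound nitrite) is −1; balancing the +1 overall charge requires Ta(V). Group 5 minus oxidation state 5 gives a d⁰ configuration. A d⁰ ion has no crystal-field stabilisation preference between square planar and tetrahedral, so four ligands adopt the sterically favoured tetrahedral geometry. → tetrahedral.
For [Ni(CN)4]^2-: Ligand charges: each cyanide is −1. With an overall charge of −2 the nickel centre must be in the +2 oxidation state. Nickel is a group-10 element; Ni(II) is therefore d⁸. Cyanide is a strong-field ligand (high in the spectrochemical series). A 3d d⁸ ion with strong-field ligands gains enough CFSE to favour square planar over tetrahedral. → square planar.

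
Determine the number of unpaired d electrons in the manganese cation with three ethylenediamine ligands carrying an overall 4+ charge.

Summing ligand charges against the +4 overall charge gives an oxidation state of +4 for manganese.
Mn sits in group 7, so the d-electron count is 7 − 4 = 3.
Counting donor atoms: 3×ethylenediamine (bidentate) → 6 donors. Coordination number = 6.
In an octahedral field the d³ configuration is t₂g³e_g⁰ (only one arrangement possible), giving 3 unpaired electrons.

3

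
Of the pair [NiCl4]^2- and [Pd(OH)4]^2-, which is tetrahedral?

For [NiCl4]^2-: Summing ligand charges against the −2 overall charge gives an oxidation state of +2 for nickel. Nickel is a group-10 element; Ni(II) is therefore d⁸. Chloride is a weak-field ligand. With weak-field ligands the CFSE gain from square planar is small, so a 3d d⁸ ion takes the sterically preferred tetrahedral geometry. → tetrahedral.
For [Pd(OH)4]^2-: Ligand charges: each hydroxide is −1. With an overall charge of −2 the palladium centre must be in the +2 oxidation state. Pd sits in group 10, so the d-electron count is 10 − 2 = 8. A 4d d⁸ ion has a large crystal-field splitting; square planar leaves the high-energy d_{x²−y²} orbital empty and maximises CFSE. → square planar.

[NiCl4]^2-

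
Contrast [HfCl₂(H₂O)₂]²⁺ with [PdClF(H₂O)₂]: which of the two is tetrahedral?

[HfCl₂(H₂O)₂]²⁺

For [HfCl₂(H₂O)₂]²⁺: Each chloride is −1; water is neutral; balancing the +2 overall charge requires Hf(IV). Hafnium is a group-4 element; Hf(IV) is therefore d⁰. A d⁰ ion has no crystal-field stabilisation preference between square planar and tetrahedral, so four ligands adopt the sterically favoured tetrahedral geometry. → tetrahedral.
For [PdClF(H₂O)₂]: Each chloride is −1; each fluoride is −1; water is neutral; balancing the 0 overall charge requires Pd(II). Group 10 minus oxidation state 2 gives a d⁸ configuration. A 4d d⁸ ion has a large crystal-field splitting; square planar leaves the high-energy d_{x²−y²} orbital empty and maximises CFSE. → square planar.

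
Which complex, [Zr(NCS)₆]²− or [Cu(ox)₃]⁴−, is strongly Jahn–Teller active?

[Cu(ox)₃]⁴−

[Zr(NCS)₆]²−: Each isothiocyanate is −1; balancing the −2 overall charge requires Zr(IV). Zr sits in group 4, so the d-electron count is 4 − 4 = 0. The d⁰ configuration leaves the e_g set evenly filled (or empty) — no strong Jahn–Teller driving force.
[Cu(ox)₃]⁴−: Each oxalate is −2; balancing the −4 overall charge requires Cu(II). Cu sits in group 11, so the d-electron count is 11 − 2 = 9. The t₂g⁶e_g³ configuration has an unevenly filled e_g set; the Jahn–Teller theorem predicts a tetragonal distortion (typically axial elongation) to lift the degeneracy.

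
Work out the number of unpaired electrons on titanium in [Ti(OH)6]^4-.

2 unpaired electrons

Each hydroxide is −1; balancing the −4 overall charge requires Ti(II).
Titanium is a group-4 element; Ti(II) is therefore d².
In an octahedral field the d² configuration is t₂g²e_g⁰ (only one arrangement possible), giving 2 unpaired electrons.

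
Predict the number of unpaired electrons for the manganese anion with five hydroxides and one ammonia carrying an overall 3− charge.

5 unpaired electrons

Summing ligand charges against the −3 overall charge gives an oxidation state of +2 for manganese.
Mn sits in group 7, so the d-electron count is 7 − 2 = 5.
The spin state decides the count: Hydroxide is a weak-field ligand for a first-row metal, so the complex is high-spin.
An octahedral high-spin d⁵ ion is t₂g³e_g², giving 5 unpaired electrons.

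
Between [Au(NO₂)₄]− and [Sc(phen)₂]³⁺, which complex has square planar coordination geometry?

[Au(NO₂)₄]−

For [Au(NO₂)₄]−: Each nitro (N-bound nitrite) is −1; balancing the −1 overall charge requires Au(III). Au sits in group 11, so the d-electron count is 11 − 3 = 8. A 5d d⁸ ion has a large crystal-field splitting; square planar leaves the high-energy d_{x²−y²} orbital empty and maximises CFSE. → square planar.
For [Sc(phen)₂]³⁺: Ligand charges: 1,10-phenanthroline is neutral. With an overall charge of +3 the scandium centre must be in the +3 oxidation state. Scandium is a group-3 element; Sc(III) is therefore d⁰. A d⁰ ion has no crystal-field stabilisation preference between square planar and tetrahedral, so four ligands adopt the sterically favoured tetrahedral geometry. → tetrahedral.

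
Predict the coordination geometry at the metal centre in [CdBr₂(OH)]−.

trigonal planar

Ligand charges: each bromide is −1; each hydroxide is −1. With an overall charge of −1 the cadmium centre must be in the +2 oxidation state.
Group 12 minus oxidation state 2 gives a d¹⁰ configuration.
With 3 monodentate ligands the coordination number is 3.
Three ligands around a d¹⁰ centre minimise repulsion in a trigonal-planar arrangement.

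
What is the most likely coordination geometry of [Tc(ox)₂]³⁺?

Each oxalate is −2; balancing the +3 overall charge requires Tc(VII).
Group 7 minus oxidation state 7 gives a d⁰ configuration.
Counting donor atoms: 2×oxalate (bidentate) → 4 donors. Coordination number = 4.
A d⁰ ion has no crystal-field stabilisation preference between square planar and tetrahedral, so four ligands adopt the sterically favoured tetrahedral geometry.

tetrahedral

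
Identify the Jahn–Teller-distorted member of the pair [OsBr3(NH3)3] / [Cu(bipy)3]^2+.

[Cu(bipy)3]^2+

[OsBr3(NH3)3]: Ligand charges: each bromide is −1; ammonia is neutral. With an overall charge of 0 the osmium centre must be in the +3 oxidation state. Os sits in group 8, so the d-electron count is 8 − 3 = 5. A 5d ion has a large Δₒ and is invariably low-spin. The d⁵ configuration leaves the e_g set evenly filled (or empty) — no strong Jahn–Teller driving force.
[Cu(bipy)3]^2+: Summing ligand charges against the +2 overall charge gives an oxidation state of +2 for copper. Copper is a group-11 element; Cu(II) is therefore d⁹. The t₂g⁶e_g³ configuration has an unevenly filled e_g set; the Jahn–Teller theorem predicts a tetragonal distortion (typically axial elongation) to lift the degeneracy.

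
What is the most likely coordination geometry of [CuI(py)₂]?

Each iodide is −1; pyridine is neutral; balancing the 0 overall charge requires Cu(I).
Copper is a group-11 element; Cu(I) is therefore d¹⁰.
With 3 monodentate ligands the coordination number is 3.
Three ligands around a d¹⁰ centre minimise repulsion in a trigonal-planar arrangement.

trigonal planar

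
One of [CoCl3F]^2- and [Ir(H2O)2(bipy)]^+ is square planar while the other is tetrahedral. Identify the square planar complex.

[Ir(H2O)2(bipy)]^+

For [CoCl3F]^2-: Each chloride is −1; each fluoride is −1; balancing the −2 overall charge requires Co(II). Cobalt is a group-9 element; Co(II) is therefore d⁷. For a high-spin 3d d⁷ ion with weak-field ligands the small Δₜ gives little square-planar CFSE advantage, so four ligands adopt the sterically favoured tetrahedral geometry. → tetrahedral.
For [Ir(H2O)2(bipy)]^+: Ligand charges: water is neutral; 2,2′-bipyridine is neutral. With an overall charge of +1 the iridium centre must be in the +1 oxidation state. Group 9 minus oxidation state 1 gives a d⁸ configuration. A 5d d⁸ ion has a large crystal-field splitting; square planar leaves the high-energy d_{x²−y²} orbital empty and maximises CFSE. → square planar.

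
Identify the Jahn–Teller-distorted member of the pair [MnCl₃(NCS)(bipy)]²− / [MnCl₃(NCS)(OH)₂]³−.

[MnCl₃(NCS)(bipy)]²−: Summing ligand charges against the −2 overall charge gives an oxidation state of +2 for manganese. Group 7 minus oxidation state 2 gives a d⁵ configuration. Chloride and isothiocyanate are weak-field ligands for a first-row metal, so the complex is high-spin. The d⁵ configuration leaves the e_g set evenly filled (or empty) — no strong Jahn–Teller driving force.
[MnCl₃(NCS)(OH)₂]³−: Ligand charges: each chloride is −1; each isothiocyanate is −1; each hydroxide is −1. With an overall charge of −3 the manganese centre must be in the +3 oxidation state. Manganese is a group-7 element; Mn(III) is therefore d⁴. Chloride, hydroxide, and isothiocyanate are weak-field ligands for a first-row metal, so the complex is high-spin. The t₂g³e_g¹ (high-spin) configuration has an unevenly filled e_g set; the Jahn–Teller theorem predicts a tetragonal distortion (typically axial elongation) to lift the degeneracy.

[MnCl₃(NCS)(OH)₂]³−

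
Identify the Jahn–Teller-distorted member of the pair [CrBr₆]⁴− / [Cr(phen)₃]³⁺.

[CrBr₆]⁴−

[CrBr₆]⁴−: Summing ligand charges against the −4 overall charge gives an oxidation state of +2 for chromium. Cr sits in group 6, so the d-electron count is 6 − 2 = 4. Bromide is a weak-field ligand for a first-row metal, so the complex is high-spin. The t₂g³e_g¹ (high-spin) configuration has an unevenly filled e_g set; the Jahn–Teller theorem predicts a tetragonal distortion (typically axial elongation) to lift the degeneracy.
[Cr(phen)₃]³⁺: 1,10-phenanthroline is neutral; balancing the +3 overall charge requires Cr(III). Chromium is a group-6 element; Cr(III) is therefore d³. The d³ configuration leaves the e_g set evenly filled (or empty) — no strong Jahn–Teller driving force.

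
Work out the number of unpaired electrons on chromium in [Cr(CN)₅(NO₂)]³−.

3 unpaired electrons

Summing ligand charges against the −3 overall charge gives an oxidation state of +3 for chromium.
Cr sits in group 6, so the d-electron count is 6 − 3 = 3.
In an octahedral field the d³ configuration is t₂g³e_g⁰ (only one arrangement possible), giving 3 unpaired electrons.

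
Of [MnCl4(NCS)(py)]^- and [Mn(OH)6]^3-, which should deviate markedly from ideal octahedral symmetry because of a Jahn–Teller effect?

[MnCl4(NCS)(py)]^-: Each chloride is −1; each isothiocyanate is −1; pyridine is neutral; balancing the −1 overall charge requires Mn(IV). Mn sits in group 7, so the d-electron count is 7 − 4 = 3. The d³ configuration leaves the e_g set evenly filled (or empty) — no strong Jahn–Teller driving force.
[Mn(OH)6]^3-: Each hydroxide is −1; balancing the −3 overall charge requires Mn(III). Manganese is a group-7 element; Mn(III) is therefore d⁴. Hydroxide is a weak-field ligand for a first-row metal, so the complex is high-spin. The t₂g³e_g¹ (high-spin) configuration has an unevenly filled e_g set; the Jahn–Teller theorem predicts a tetragonal distortion (typically axial elongation) to lift the degeneracy.

[Mn(OH)6]^3-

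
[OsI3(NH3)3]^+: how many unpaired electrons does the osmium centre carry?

2 unpaired electrons

Each iodide is −1; ammonia is neutral; balancing the +1 overall charge requires Os(IV).
Group 8 minus oxidation state 4 gives a d⁴ configuration.
The spin state decides the count: a 5d ion has a large Δₒ and is invariably low-spin.
An octahedral low-spin d⁴ ion is t₂g⁴e_g⁰, giving 2 unpaired electrons.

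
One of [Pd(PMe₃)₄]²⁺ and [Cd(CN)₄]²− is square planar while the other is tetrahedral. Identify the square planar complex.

For [Pd(PMe₃)₄]²⁺: Summing ligand charges against the +2 overall charge gives an oxidation state of +2 for palladium. Group 10 minus oxidation state 2 gives a d⁸ configuration. A 4d d⁸ ion has a large crystal-field splitting; square planar leaves the high-energy d_{x²−y²} orbital empty and maximises CFSE. → square planar.
For [Cd(CN)₄]²−: Ligand charges: each cyanide is −1. With an overall charge of −2 the cadmium centre must be in the +2 oxidation state. Cadmium is a group-12 element; Cd(II) is therefore d¹⁰. A d¹⁰ ion has no crystal-field stabilisation preference between square planar and tetrahedral, so four ligands adopt the sterically favoured tetrahedral geometry. → tetrahedral.

[Pd(PMe₃)₄]²⁺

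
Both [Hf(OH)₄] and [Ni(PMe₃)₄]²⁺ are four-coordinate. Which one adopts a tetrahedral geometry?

[Hf(OH)₄]

For [Hf(OH)₄]: Ligand charges: each hydroxide is −1. With an overall charge of 0 the hafnium centre must be in the +4 oxidation state. Hf sits in group 4, so the d-electron count is 4 − 4 = 0. A d⁰ ion has no crystal-field stabilisation preference between square planar and tetrahedral, so four ligands adopt the sterically favoured tetrahedral geometry. → tetrahedral.
For [Ni(PMe₃)₄]²⁺: Summing ligand charges against the +2 overall charge gives an oxidation state of +2 for nickel. Ni sits in group 10, so the d-electron count is 10 − 2 = 8. Trimethylphosphine is a strong-field ligand (high in the spectrochemical series). A 3d d⁸ ion with strong-field ligands gains enough CFSE to favour square planar over tetrahedral. → square planar.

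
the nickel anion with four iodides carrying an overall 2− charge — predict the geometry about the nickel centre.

Summing ligand charges against the −2 overall charge gives an oxidation state of +2 for nickel.
Ni sits in group 10, so the d-electron count is 10 − 2 = 8.
With 4 monodentate ligands the coordination number is 4.
Iodide is a weak-field ligand.
With weak-field ligands the CFSE gain from square planar is small, so a 3d d⁸ ion takes the sterically preferred tetrahedral geometry.

tetrahedral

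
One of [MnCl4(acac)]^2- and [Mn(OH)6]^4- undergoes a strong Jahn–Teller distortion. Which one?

[MnCl4(acac)]^2-

[MnCl4(acac)]^2-: Ligand charges: each chloride is −1; each acetylacetonate is −1. With an overall charge of −2 the manganese centre must be in the +3 oxidation state. Mn sits in group 7, so the d-electron count is 7 − 3 = 4. Acetylacetonate and chloride are weak-field ligands for a first-row metal, so the complex is high-spin. The t₂g³e_g¹ (high-spin) configuration has an unevenly filled e_g set; the Jahn–Teller theorem predicts a tetragonal distortion (typically axial elongation) to lift the degeneracy.
[Mn(OH)6]^4-: Each hydroxide is −1; balancing the −4 overall charge requires Mn(II). Group 7 minus oxidation state 2 gives a d⁵ configuration. Hydroxide is a weak-field ligand for a first-row metal, so the complex is high-spin. The d⁵ configuration leaves the e_g set evenly filled (or empty) — no strong Jahn–Teller driving force.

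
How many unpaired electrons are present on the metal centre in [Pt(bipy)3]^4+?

0

Summing ligand charges against the +4 overall charge gives an oxidation state of +4 for platinum.
Pt sits in group 10, so the d-electron count is 10 − 4 = 6.
Counting donor atoms: 3×2,2′-bipyridine (bidentate) → 6 donors. Coordination number = 6.
The spin state decides the count: a 5d ion has a large Δₒ and is invariably low-spin.
An octahedral low-spin d⁶ ion is t₂g⁶e_g⁰, giving 0 unpaired electrons.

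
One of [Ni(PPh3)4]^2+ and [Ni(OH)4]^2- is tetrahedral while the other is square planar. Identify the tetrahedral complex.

[Ni(OH)4]^2-

For [Ni(PPh3)4]^2+: Triphenylphosphine is neutral; balancing the +2 overall charge requires Ni(II). Ni sits in group 10, so the d-electron count is 10 − 2 = 8. Triphenylphosphine is a strong-field ligand (high in the spectrochemical series). A 3d d⁸ ion with strong-field ligands gains enough CFSE to favour square planar over tetrahedral. → square planar.
For [Ni(OH)4]^2-: Ligand charges: each hydroxide is −1. With an overall charge of −2 the nickel centre must be in the +2 oxidation state. Ni sits in group 10, so the d-electron count is 10 − 2 = 8. Hydroxide is a weak-field ligand. With weak-field ligands the CFSE gain from square planar is small, so a 3d d⁸ ion takes the sterically preferred tetrahedral geometry. → tetrahedral.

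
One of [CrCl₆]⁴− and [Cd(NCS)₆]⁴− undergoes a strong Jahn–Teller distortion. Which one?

[CrCl₆]⁴−

[CrCl₆]⁴−: Ligand charges: each chloride is −1. With an overall charge of −4 the chromium centre must be in the +2 oxidation state. Chromium is a group-6 element; Cr(II) is therefore d⁴. Chloride is a weak-field ligand for a first-row metal, so the complex is high-spin. The t₂g³e_g¹ (high-spin) configuration has an unevenly filled e_g set; the Jahn–Teller theorem predicts a tetragonal distortion (typically axial elongation) to lift the degeneracy.
[Cd(NCS)₆]⁴−: Ligand charges: each isothiocyanate is −1. With an overall charge of −4 the cadmium centre must be in the +2 oxidation state. Cadmium is a group-12 element; Cd(II) is therefore d¹⁰. The d¹⁰ configuration leaves the e_g set evenly filled (or empty) — no strong Jahn–Teller driving force.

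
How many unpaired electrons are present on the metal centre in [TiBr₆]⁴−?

2

Each bromide is −1; balancing the −4 overall charge requires Ti(II).
Titanium is a group-4 element; Ti(II) is therefore d².
In an octahedral field the d² configuration is t₂g²e_g⁰ (only one arrangement possible), giving 2 unpaired electrons.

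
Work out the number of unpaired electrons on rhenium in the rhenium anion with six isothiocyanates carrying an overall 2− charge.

Summing ligand charges against the −2 overall charge gives an oxidation state of +4 for rhenium.
Rhenium is a group-7 element; Re(IV) is therefore d³.
In an octahedral field the d³ configuration is t₂g³e_g⁰ (only one arrangement possible), giving 3 unpaired electrons.

3 unpaired electrons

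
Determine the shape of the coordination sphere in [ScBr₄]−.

tetrahedral

Summing ligand charges against the −1 overall charge gives an oxidation state of +3 for scandium.
Sc sits in group 3, so the d-electron count is 3 − 3 = 0.
With 4 monodentate ligands the coordination number is 4.
A d⁰ ion has no crystal-field stabilisation preference between square planar and tetrahedral, so four ligands adopt the sterically favoured tetrahedral geometry.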